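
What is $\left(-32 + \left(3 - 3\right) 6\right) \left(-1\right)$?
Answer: $32$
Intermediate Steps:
$\left(-32 + \left(3 - 3\right) 6\right) \left(-1\right) = \left(-32 + 0 \cdot 6\right) \left(-1\right) = \left(-32 + 0\right) \left(-1\right) = \left(-32\right) \left(-1\right) = 32$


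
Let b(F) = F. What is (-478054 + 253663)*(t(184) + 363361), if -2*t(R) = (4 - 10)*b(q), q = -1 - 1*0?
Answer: -81534264978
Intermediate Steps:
q = -1 (q = -1 + 0 = -1)
t(R) = -3 (t(R) = -(4 - 10)*(-1)/2 = -(-3)*(-1) = -½*6 = -3)
(-478054 + 253663)*(t(184) + 363361) = (-478054 + 253663)*(-3 + 363361) = -224391*363358 = -81534264978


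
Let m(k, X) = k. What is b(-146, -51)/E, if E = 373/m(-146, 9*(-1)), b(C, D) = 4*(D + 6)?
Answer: 26280/373 ≈ 70.456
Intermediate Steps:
b(C, D) = 24 + 4*D (b(C, D) = 4*(6 + D) = 24 + 4*D)
E = -373/146 (E = 373/(-146) = 373*(-1/146) = -373/146 ≈ -2.5548)
b(-146, -51)/E = (24 + 4*(-51))/(-373/146) = (24 - 204)*(-146/373) = -180*(-146/373) = 26280/373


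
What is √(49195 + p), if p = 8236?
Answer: √57431 ≈ 239.65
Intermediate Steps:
√(49195 + p) = √(49195 + 8236) = √57431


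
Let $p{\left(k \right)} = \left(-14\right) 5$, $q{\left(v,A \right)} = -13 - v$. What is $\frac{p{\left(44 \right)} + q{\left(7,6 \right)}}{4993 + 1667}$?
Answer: $- \frac{1}{74} \approx -0.013514$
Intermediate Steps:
$p{\left(k \right)} = -70$
$\frac{p{\left(44 \right)} + q{\left(7,6 \right)}}{4993 + 1667} = \frac{-70 - 20}{4993 + 1667} = \frac{-70 - 20}{6660} = \left(-70 - 20\right) \frac{1}{6660} = \left(-90\right) \frac{1}{6660} = - \frac{1}{74}$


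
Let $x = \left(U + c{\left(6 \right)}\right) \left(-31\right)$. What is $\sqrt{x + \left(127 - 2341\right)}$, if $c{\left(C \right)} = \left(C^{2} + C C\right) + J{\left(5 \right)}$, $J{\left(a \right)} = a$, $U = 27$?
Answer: $i \sqrt{5438} \approx 73.743 i$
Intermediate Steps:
$c{\left(C \right)} = 5 + 2 C^{2}$ ($c{\left(C \right)} = \left(C^{2} + C C\right) + 5 = \left(C^{2} + C^{2}\right) + 5 = 2 C^{2} + 5 = 5 + 2 C^{2}$)
$x = -3224$ ($x = \left(27 + \left(5 + 2 \cdot 6^{2}\right)\right) \left(-31\right) = \left(27 + \left(5 + 2 \cdot 36\right)\right) \left(-31\right) = \left(27 + \left(5 + 72\right)\right) \left(-31\right) = \left(27 + 77\right) \left(-31\right) = 104 \left(-31\right) = -3224$)
$\sqrt{x + \left(127 - 2341\right)} = \sqrt{-3224 + \left(127 - 2341\right)} = \sqrt{-3224 - 2214} = \sqrt{-5438} = i \sqrt{5438}$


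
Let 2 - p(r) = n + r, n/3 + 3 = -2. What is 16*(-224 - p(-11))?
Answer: -4032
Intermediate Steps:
n = -15 (n = -9 + 3*(-2) = -9 - 6 = -15)
p(r) = 17 - r (p(r) = 2 - (-15 + r) = 2 + (15 - r) = 17 - r)
16*(-224 - p(-11)) = 16*(-224 - (17 - 1*(-11))) = 16*(-224 - (17 + 11)) = 16*(-224 - 1*28) = 16*(-224 - 28) = 16*(-252) = -4032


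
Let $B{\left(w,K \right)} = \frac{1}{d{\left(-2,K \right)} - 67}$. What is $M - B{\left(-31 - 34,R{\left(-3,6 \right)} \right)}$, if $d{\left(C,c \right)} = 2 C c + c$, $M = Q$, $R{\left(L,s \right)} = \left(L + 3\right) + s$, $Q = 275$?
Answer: $\frac{23376}{85} \approx 275.01$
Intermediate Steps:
$R{\left(L,s \right)} = 3 + L + s$ ($R{\left(L,s \right)} = \left(3 + L\right) + s = 3 + L + s$)
$M = 275$
$d{\left(C,c \right)} = c + 2 C c$ ($d{\left(C,c \right)} = 2 C c + c = c + 2 C c$)
$B{\left(w,K \right)} = \frac{1}{-67 - 3 K}$ ($B{\left(w,K \right)} = \frac{1}{K \left(1 + 2 \left(-2\right)\right) - 67} = \frac{1}{K \left(1 - 4\right) - 67} = \frac{1}{K \left(-3\right) - 67} = \frac{1}{- 3 K - 67} = \frac{1}{-67 - 3 K}$)
$M - B{\left(-31 - 34,R{\left(-3,6 \right)} \right)} = 275 - - \frac{1}{67 + 3 \left(3 - 3 + 6\right)} = 275 - - \frac{1}{67 + 3 \cdot 6} = 275 - - \frac{1}{67 + 18} = 275 - - \frac{1}{85} = 275 + \frac{1}{85} = \frac{23376}{85}$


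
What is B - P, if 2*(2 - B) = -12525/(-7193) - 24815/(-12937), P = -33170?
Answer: 3086678092542/93055841 ≈ 33170.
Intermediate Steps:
B = 15846572/93055841 (B = 2 - (-12525/(-7193) - 24815/(-12937))/2 = 2 - (-12525*(-1/7193) - 24815*(-1/12937))/2 = 2 - (12525/7193 + 24815/12937)/2 = 2 - ½*340530220/93055841 = 2 - 170265110/93055841 = 15846572/93055841 ≈ 0.17029)
B - P = 15846572/93055841 - 1*(-33170) = 15846572/93055841 + 33170 = 3086678092542/93055841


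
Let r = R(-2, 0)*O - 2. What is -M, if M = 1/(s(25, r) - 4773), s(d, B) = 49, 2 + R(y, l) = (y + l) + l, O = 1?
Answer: 1/4724 ≈ 0.00021168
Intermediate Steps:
R(y, l) = -2 + y + 2*l (R(y, l) = -2 + ((y + l) + l) = -2 + ((l + y) + l) = -2 + (y + 2*l) = -2 + y + 2*l)
r = -6 (r = (-2 - 2 + 2*0)*1 - 2 = (-2 - 2 + 0)*1 - 2 = -4*1 - 2 = -4 - 2 = -6)
M = -1/4724 (M = 1/(49 - 4773) = 1/(-4724) = -1/4724 ≈ -0.00021168)
-M = -1*(-1/4724) = 1/4724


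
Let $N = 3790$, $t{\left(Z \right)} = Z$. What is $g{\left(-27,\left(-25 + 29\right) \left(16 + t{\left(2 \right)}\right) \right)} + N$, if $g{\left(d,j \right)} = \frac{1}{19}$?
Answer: $\frac{72011}{19} \approx 3790.1$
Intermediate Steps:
$g{\left(d,j \right)} = \frac{1}{19}$
$g{\left(-27,\left(-25 + 29\right) \left(16 + t{\left(2 \right)}\right) \right)} + N = \frac{1}{19} + 3790 = \frac{72011}{19}$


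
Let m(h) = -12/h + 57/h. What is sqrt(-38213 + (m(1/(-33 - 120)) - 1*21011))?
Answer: I*sqrt(66109) ≈ 257.12*I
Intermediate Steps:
m(h) = 45/h
sqrt(-38213 + (m(1/(-33 - 120)) - 1*21011)) = sqrt(-38213 + (45/(1/(-33 - 120)) - 1*21011)) = sqrt(-38213 + (45/(1/(-153)) - 21011)) = sqrt(-38213 + (45/(-1/153) - 21011)) = sqrt(-38213 + (45*(-153) - 21011)) = sqrt(-38213 + (-6885 - 21011)) = sqrt(-38213 - 27896) = sqrt(-66109) = I*sqrt(66109)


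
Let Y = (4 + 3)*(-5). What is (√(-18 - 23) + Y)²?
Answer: (35 - I*√41)² ≈ 1184.0 - 448.22*I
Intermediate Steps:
Y = -35 (Y = 7*(-5) = -35)
(√(-18 - 23) + Y)² = (√(-18 - 23) - 35)² = (√(-41) - 35)² = (I*√41 - 35)² = (-35 + I*√41)²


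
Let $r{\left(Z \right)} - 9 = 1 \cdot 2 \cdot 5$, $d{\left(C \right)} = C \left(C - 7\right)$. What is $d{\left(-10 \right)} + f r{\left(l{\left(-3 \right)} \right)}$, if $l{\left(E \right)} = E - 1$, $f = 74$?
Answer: $1576$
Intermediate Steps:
$l{\left(E \right)} = -1 + E$
$d{\left(C \right)} = C \left(-7 + C\right)$
$r{\left(Z \right)} = 19$ ($r{\left(Z \right)} = 9 + 1 \cdot 2 \cdot 5 = 9 + 2 \cdot 5 = 9 + 10 = 19$)
$d{\left(-10 \right)} + f r{\left(l{\left(-3 \right)} \right)} = - 10 \left(-7 - 10\right) + 74 \cdot 19 = \left(-10\right) \left(-17\right) + 1406 = 170 + 1406 = 1576$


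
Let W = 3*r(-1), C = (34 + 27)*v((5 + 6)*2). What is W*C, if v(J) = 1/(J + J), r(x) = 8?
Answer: 366/11 ≈ 33.273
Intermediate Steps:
v(J) = 1/(2*J)
C = 61/44 (C = (34 + 27)*(1/(2*(((5 + 6)*2)))) = 61*(1/(2*((11*2)))) = 61*((1/2)/22) = 61*((1/2)*(1/22)) = 61*(1/44) = 61/44 ≈ 1.3864)
W = 24 (W = 3*8 = 24)
W*C = 24*(61/44) = 366/11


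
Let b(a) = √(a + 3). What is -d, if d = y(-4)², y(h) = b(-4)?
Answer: 1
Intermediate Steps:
b(a) = √(3 + a)
y(h) = I (y(h) = √(3 - 4) = √(-1) = I)
d = -1 (d = I² = -1)
-d = -1*(-1) = 1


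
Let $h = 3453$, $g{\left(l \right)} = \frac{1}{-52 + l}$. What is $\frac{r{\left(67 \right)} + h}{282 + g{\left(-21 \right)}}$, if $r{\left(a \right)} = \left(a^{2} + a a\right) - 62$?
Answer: $\frac{902937}{20585} \approx 43.864$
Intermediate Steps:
$r{\left(a \right)} = -62 + 2 a^{2}$ ($r{\left(a \right)} = \left(a^{2} + a^{2}\right) - 62 = 2 a^{2} - 62 = -62 + 2 a^{2}$)
$\frac{r{\left(67 \right)} + h}{282 + g{\left(-21 \right)}} = \frac{\left(-62 + 2 \cdot 67^{2}\right) + 3453}{282 + \frac{1}{-52 - 21}} = \frac{\left(-62 + 2 \cdot 4489\right) + 3453}{282 + \frac{1}{-73}} = \frac{\left(-62 + 8978\right) + 3453}{282 - \frac{1}{73}} = \frac{8916 + 3453}{\frac{20585}{73}} = 12369 \cdot \frac{73}{20585} = \frac{902937}{20585}$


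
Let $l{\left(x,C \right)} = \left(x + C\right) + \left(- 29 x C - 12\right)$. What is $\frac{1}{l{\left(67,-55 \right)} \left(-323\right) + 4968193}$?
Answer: $- \frac{1}{29549202} \approx -3.3842 \cdot 10^{-8}$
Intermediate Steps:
$l{\left(x,C \right)} = -12 + C + x - 29 C x$ ($l{\left(x,C \right)} = \left(C + x\right) - \left(12 + 29 C x\right) = -12 + C + x - 29 C x$)
$\frac{1}{l{\left(67,-55 \right)} \left(-323\right) + 4968193} = \frac{1}{\left(-12 - 55 + 67 - \left(-1595\right) 67\right) \left(-323\right) + 4968193} = \frac{1}{\left(-12 - 55 + 67 + 106865\right) \left(-323\right) + 4968193} = \frac{1}{106865 \left(-323\right) + 4968193} = \frac{1}{-34517395 + 4968193} = \frac{1}{-29549202} = - \frac{1}{29549202}$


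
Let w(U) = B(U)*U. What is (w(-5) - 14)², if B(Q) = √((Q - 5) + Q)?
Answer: -179 + 140*I*√15 ≈ -179.0 + 542.22*I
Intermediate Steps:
B(Q) = √(-5 + 2*Q) (B(Q) = √((-5 + Q) + Q) = √(-5 + 2*Q))
w(U) = U*√(-5 + 2*U) (w(U) = √(-5 + 2*U)*U = U*√(-5 + 2*U))
(w(-5) - 14)² = (-5*√(-5 + 2*(-5)) - 14)² = (-5*√(-5 - 10) - 14)² = (-5*I*√15 - 14)² = (-14 - 5*I*√15)²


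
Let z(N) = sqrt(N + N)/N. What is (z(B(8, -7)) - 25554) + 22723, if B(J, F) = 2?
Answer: -2830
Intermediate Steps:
z(N) = sqrt(2)/sqrt(N) (z(N) = sqrt(2*N)/N = (sqrt(2)*sqrt(N))/N = sqrt(2)/sqrt(N))
(z(B(8, -7)) - 25554) + 22723 = (sqrt(2)/sqrt(2) - 25554) + 22723 = (sqrt(2)*(sqrt(2)/2) - 25554) + 22723 = (1 - 25554) + 22723 = -25553 + 22723 = -2830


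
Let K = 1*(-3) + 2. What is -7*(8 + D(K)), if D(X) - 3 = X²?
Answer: -84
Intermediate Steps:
K = -1 (K = -3 + 2 = -1)
D(X) = 3 + X²
-7*(8 + D(K)) = -7*(8 + (3 + (-1)²)) = -7*(8 + (3 + 1)) = -7*(8 + 4) = -7*12 = -84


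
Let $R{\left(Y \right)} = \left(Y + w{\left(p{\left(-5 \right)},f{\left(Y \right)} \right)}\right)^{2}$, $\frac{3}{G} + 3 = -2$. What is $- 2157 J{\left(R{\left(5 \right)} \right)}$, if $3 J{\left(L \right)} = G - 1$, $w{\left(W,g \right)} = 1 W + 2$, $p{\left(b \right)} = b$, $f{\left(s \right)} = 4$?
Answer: $\frac{5752}{5} \approx 1150.4$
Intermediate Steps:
$G = - \frac{3}{5}$ ($G = \frac{3}{-3 - 2} = \frac{3}{-5} = 3 \left(- \frac{1}{5}\right) = - \frac{3}{5} \approx -0.6$)
$w{\left(W,g \right)} = 2 + W$ ($w{\left(W,g \right)} = W + 2 = 2 + W$)
$R{\left(Y \right)} = \left(-3 + Y\right)^{2}$ ($R{\left(Y \right)} = \left(Y + \left(2 - 5\right)\right)^{2} = \left(Y - 3\right)^{2} = \left(-3 + Y\right)^{2}$)
$J{\left(L \right)} = - \frac{8}{15}$ ($J{\left(L \right)} = \frac{- \frac{3}{5} - 1}{3} = \frac{1}{3} \left(- \frac{8}{5}\right) = - \frac{8}{15}$)
$- 2157 J{\left(R{\left(5 \right)} \right)} = \left(-2157\right) \left(- \frac{8}{15}\right) = \frac{5752}{5}$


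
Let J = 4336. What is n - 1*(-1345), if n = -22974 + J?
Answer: -17293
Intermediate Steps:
n = -18638 (n = -22974 + 4336 = -18638)
n - 1*(-1345) = -18638 - 1*(-1345) = -18638 + 1345 = -17293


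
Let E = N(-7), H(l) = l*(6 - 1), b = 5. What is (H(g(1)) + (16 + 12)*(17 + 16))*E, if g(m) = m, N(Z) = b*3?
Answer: 13935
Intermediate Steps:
N(Z) = 15 (N(Z) = 5*3 = 15)
H(l) = 5*l (H(l) = l*5 = 5*l)
E = 15
(H(g(1)) + (16 + 12)*(17 + 16))*E = (5*1 + (16 + 12)*(17 + 16))*15 = (5 + 28*33)*15 = (5 + 924)*15 = 929*15 = 13935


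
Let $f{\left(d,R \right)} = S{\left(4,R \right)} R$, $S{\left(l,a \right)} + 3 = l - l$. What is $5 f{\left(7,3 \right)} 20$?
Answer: $-900$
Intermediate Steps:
$S{\left(l,a \right)} = -3$ ($S{\left(l,a \right)} = -3 + \left(l - l\right) = -3 + 0 = -3$)
$f{\left(d,R \right)} = - 3 R$
$5 f{\left(7,3 \right)} 20 = 5 \left(\left(-3\right) 3\right) 20 = 5 \left(-9\right) 20 = \left(-45\right) 20 = -900$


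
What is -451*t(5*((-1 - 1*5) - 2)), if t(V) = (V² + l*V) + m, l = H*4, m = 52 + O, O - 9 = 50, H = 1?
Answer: -699501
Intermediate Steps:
O = 59 (O = 9 + 50 = 59)
m = 111 (m = 52 + 59 = 111)
l = 4 (l = 1*4 = 4)
t(V) = 111 + V² + 4*V (t(V) = (V² + 4*V) + 111 = 111 + V² + 4*V)
-451*t(5*((-1 - 1*5) - 2)) = -451*(111 + (5*((-1 - 1*5) - 2))² + 4*(5*((-1 - 1*5) - 2))) = -451*(111 + (5*((-1 - 5) - 2))² + 4*(5*((-1 - 5) - 2))) = -451*(111 + (5*(-6 - 2))² + 4*(5*(-6 - 2))) = -451*(111 + (5*(-8))² + 4*(5*(-8))) = -451*(111 + (-40)² + 4*(-40)) = -451*(111 + 1600 - 160) = -451*1551 = -699501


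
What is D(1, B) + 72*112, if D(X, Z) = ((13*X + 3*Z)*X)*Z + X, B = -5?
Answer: 8075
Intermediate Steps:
D(X, Z) = X + X*Z*(3*Z + 13*X) (D(X, Z) = ((3*Z + 13*X)*X)*Z + X = (X*(3*Z + 13*X))*Z + X = X*Z*(3*Z + 13*X) + X = X + X*Z*(3*Z + 13*X))
D(1, B) + 72*112 = 1*(1 + 3*(-5)**2 + 13*1*(-5)) + 72*112 = 1*(1 + 3*25 - 65) + 8064 = 1*(1 + 75 - 65) + 8064 = 1*11 + 8064 = 11 + 8064 = 8075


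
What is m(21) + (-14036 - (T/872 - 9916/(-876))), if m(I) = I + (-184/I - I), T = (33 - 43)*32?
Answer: -2348667737/167097 ≈ -14056.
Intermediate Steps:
T = -320 (T = -10*32 = -320)
m(I) = -184/I (m(I) = I + (-I - 184/I) = -184/I)
m(21) + (-14036 - (T/872 - 9916/(-876))) = -184/21 + (-14036 - (-320/872 - 9916/(-876))) = -184*1/21 + (-14036 - (-320*1/872 - 9916*(-1/876))) = -184/21 + (-14036 - (-40/109 + 2479/219)) = -184/21 + (-14036 - 1*261451/23871) = -184/21 + (-14036 - 261451/23871) = -184/21 - 335314807/23871 = -2348667737/167097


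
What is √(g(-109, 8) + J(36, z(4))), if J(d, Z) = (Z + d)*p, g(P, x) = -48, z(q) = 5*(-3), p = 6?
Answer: √78 ≈ 8.8318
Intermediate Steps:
z(q) = -15
J(d, Z) = 6*Z + 6*d (J(d, Z) = (Z + d)*6 = 6*Z + 6*d)
√(g(-109, 8) + J(36, z(4))) = √(-48 + (6*(-15) + 6*36)) = √(-48 + (-90 + 216)) = √(-48 + 126) = √78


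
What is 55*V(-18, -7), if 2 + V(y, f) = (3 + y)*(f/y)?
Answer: -2585/6 ≈ -430.83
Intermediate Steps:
V(y, f) = -2 + f*(3 + y)/y (V(y, f) = -2 + (3 + y)*(f/y) = -2 + f*(3 + y)/y)
55*V(-18, -7) = 55*(-2 - 7 + 3*(-7)/(-18)) = 55*(-2 - 7 + 3*(-7)*(-1/18)) = 55*(-2 - 7 + 7/6) = 55*(-47/6) = -2585/6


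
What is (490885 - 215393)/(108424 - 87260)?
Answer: 68873/5291 ≈ 13.017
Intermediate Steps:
(490885 - 215393)/(108424 - 87260) = 275492/21164 = 275492*(1/21164) = 68873/5291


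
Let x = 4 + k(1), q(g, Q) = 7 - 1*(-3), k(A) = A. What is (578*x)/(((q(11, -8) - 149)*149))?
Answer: -2890/20711 ≈ -0.13954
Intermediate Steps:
q(g, Q) = 10 (q(g, Q) = 7 + 3 = 10)
x = 5 (x = 4 + 1 = 5)
(578*x)/(((q(11, -8) - 149)*149)) = (578*5)/(((10 - 149)*149)) = 2890/((-139*149)) = 2890/(-20711) = 2890*(-1/20711) = -2890/20711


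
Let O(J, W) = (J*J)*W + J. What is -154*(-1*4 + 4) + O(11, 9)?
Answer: 1100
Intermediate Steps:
O(J, W) = J + W*J² (O(J, W) = J²*W + J = W*J² + J = J + W*J²)
-154*(-1*4 + 4) + O(11, 9) = -154*(-1*4 + 4) + 11*(1 + 11*9) = -154*(-4 + 4) + 11*(1 + 99) = -154*0 + 11*100 = 0 + 1100 = 1100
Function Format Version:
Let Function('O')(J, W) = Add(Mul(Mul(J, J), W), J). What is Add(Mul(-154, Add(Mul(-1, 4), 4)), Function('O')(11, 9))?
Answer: 1100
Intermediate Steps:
Function('O')(J, W) = Add(J, Mul(W, Pow(J, 2))) (Function('O')(J, W) = Add(Mul(Pow(J, 2), W), J) = Add(Mul(W, Pow(J, 2)), J) = Add(J, Mul(W, Pow(J, 2))))
Add(Mul(-154, Add(Mul(-1, 4), 4)), Function('O')(11, 9)) = Add(Mul(-154, Add(Mul(-1, 4), 4)), Mul(11, Add(1, Mul(11, 9)))) = Add(Mul(-154, Add(-4, 4)), Mul(11, Add(1, 99))) = Add(Mul(-154, 0), Mul(11, 100)) = Add(0, 1100) = 1100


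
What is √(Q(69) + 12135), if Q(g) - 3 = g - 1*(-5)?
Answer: 2*√3053 ≈ 110.51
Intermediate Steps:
Q(g) = 8 + g (Q(g) = 3 + (g - 1*(-5)) = 3 + (g + 5) = 3 + (5 + g) = 8 + g)
√(Q(69) + 12135) = √((8 + 69) + 12135) = √(77 + 12135) = √12212 = 2*√3053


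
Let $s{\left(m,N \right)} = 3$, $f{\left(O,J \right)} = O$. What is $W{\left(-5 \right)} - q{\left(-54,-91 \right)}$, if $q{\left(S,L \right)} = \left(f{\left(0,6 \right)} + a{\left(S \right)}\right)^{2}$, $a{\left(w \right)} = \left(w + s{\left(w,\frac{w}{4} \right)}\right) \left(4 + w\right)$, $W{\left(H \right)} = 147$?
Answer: $-6502353$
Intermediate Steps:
$a{\left(w \right)} = \left(3 + w\right) \left(4 + w\right)$ ($a{\left(w \right)} = \left(w + 3\right) \left(4 + w\right) = \left(3 + w\right) \left(4 + w\right)$)
$q{\left(S,L \right)} = \left(12 + S^{2} + 7 S\right)^{2}$ ($q{\left(S,L \right)} = \left(0 + \left(12 + S^{2} + 7 S\right)\right)^{2} = \left(12 + S^{2} + 7 S\right)^{2}$)
$W{\left(-5 \right)} - q{\left(-54,-91 \right)} = 147 - \left(12 + \left(-54\right)^{2} + 7 \left(-54\right)\right)^{2} = 147 - \left(12 + 2916 - 378\right)^{2} = 147 - 2550^{2} = 147 - 6502500 = -6502353$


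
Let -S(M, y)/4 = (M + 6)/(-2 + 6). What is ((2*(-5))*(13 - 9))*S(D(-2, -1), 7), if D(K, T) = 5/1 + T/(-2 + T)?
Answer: 1360/3 ≈ 453.33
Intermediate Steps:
D(K, T) = 5 + T/(-2 + T) (D(K, T) = 5*1 + T/(-2 + T) = 5 + T/(-2 + T))
S(M, y) = -6 - M (S(M, y) = -4*(M + 6)/(-2 + 6) = -4*(6 + M)/4 = -4*(3/2 + M/4) = -6 - M)
((2*(-5))*(13 - 9))*S(D(-2, -1), 7) = ((2*(-5))*(13 - 9))*(-6 - 2*(-5 + 3*(-1))/(-2 - 1)) = (-10*4)*(-6 - 2*(-5 - 3)/(-3)) = -40*(-6 - 2*(-1)*(-8)/3) = -40*(-6 - 1*16/3) = -40*(-6 - 16/3) = -40*(-34/3) = 1360/3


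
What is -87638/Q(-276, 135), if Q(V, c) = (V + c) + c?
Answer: 43819/3 ≈ 14606.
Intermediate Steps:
Q(V, c) = V + 2*c
-87638/Q(-276, 135) = -87638/(-276 + 2*135) = -87638/(-276 + 270) = -87638/(-6) = -87638*(-⅙) = 43819/3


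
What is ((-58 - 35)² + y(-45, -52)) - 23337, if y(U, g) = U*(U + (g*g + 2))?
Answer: -134433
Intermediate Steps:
y(U, g) = U*(2 + U + g²) (y(U, g) = U*(U + (g² + 2)) = U*(U + (2 + g²)) = U*(2 + U + g²))
((-58 - 35)² + y(-45, -52)) - 23337 = ((-58 - 35)² - 45*(2 - 45 + (-52)²)) - 23337 = ((-93)² - 45*(2 - 45 + 2704)) - 23337 = (8649 - 45*2661) - 23337 = (8649 - 119745) - 23337 = -111096 - 23337 = -134433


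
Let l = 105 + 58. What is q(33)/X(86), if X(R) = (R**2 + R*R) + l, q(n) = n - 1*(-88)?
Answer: 121/14955 ≈ 0.0080909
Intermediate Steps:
q(n) = 88 + n (q(n) = n + 88 = 88 + n)
l = 163
X(R) = 163 + 2*R**2 (X(R) = (R**2 + R*R) + 163 = (R**2 + R**2) + 163 = 2*R**2 + 163 = 163 + 2*R**2)
q(33)/X(86) = (88 + 33)/(163 + 2*86**2) = 121/(163 + 2*7396) = 121/(163 + 14792) = 121/14955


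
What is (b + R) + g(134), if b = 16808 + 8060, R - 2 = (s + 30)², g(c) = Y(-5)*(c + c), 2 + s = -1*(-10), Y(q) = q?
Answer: 24974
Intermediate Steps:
s = 8 (s = -2 - 1*(-10) = -2 + 10 = 8)
g(c) = -10*c (g(c) = -5*(c + c) = -10*c)
R = 1446 (R = 2 + (8 + 30)² = 2 + 38² = 2 + 1444 = 1446)
b = 24868
(b + R) + g(134) = (24868 + 1446) - 10*134 = 26314 - 1340 = 24974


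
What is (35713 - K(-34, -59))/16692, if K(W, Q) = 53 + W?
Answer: 5949/2782 ≈ 2.1384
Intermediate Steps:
(35713 - K(-34, -59))/16692 = (35713 - (53 - 34))/16692 = (35713 - 1*19)*(1/16692) = (35713 - 19)*(1/16692) = 35694*(1/16692) = 5949/2782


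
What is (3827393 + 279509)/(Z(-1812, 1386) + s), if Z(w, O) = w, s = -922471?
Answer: -4106902/924283 ≈ -4.4433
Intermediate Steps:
(3827393 + 279509)/(Z(-1812, 1386) + s) = (3827393 + 279509)/(-1812 - 922471) = 4106902/(-924283) = 4106902*(-1/924283) = -4106902/924283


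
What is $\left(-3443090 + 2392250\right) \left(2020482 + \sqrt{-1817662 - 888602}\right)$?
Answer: $-2123203304880 - 6305040 i \sqrt{75174} \approx -2.1232 \cdot 10^{12} - 1.7287 \cdot 10^{9} i$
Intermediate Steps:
$\left(-3443090 + 2392250\right) \left(2020482 + \sqrt{-1817662 - 888602}\right) = - 1050840 \left(2020482 + \sqrt{-2706264}\right) = - 1050840 \left(2020482 + 6 i \sqrt{75174}\right) = -2123203304880 - 6305040 i \sqrt{75174}$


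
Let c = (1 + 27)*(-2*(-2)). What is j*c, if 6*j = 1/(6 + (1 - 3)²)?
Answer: 28/15 ≈ 1.8667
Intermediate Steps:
j = 1/60 (j = 1/(6*(6 + (1 - 3)²)) = 1/(6*(6 + (-2)²)) = 1/(6*(6 + 4)) = (⅙)/10 = (⅙)*(⅒) = 1/60 ≈ 0.016667)
c = 112 (c = 28*4 = 112)
j*c = (1/60)*112 = 28/15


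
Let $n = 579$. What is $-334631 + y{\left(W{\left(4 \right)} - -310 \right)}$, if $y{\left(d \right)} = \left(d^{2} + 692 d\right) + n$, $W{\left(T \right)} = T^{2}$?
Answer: $-2184$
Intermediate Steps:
$y{\left(d \right)} = 579 + d^{2} + 692 d$ ($y{\left(d \right)} = \left(d^{2} + 692 d\right) + 579 = 579 + d^{2} + 692 d$)
$-334631 + y{\left(W{\left(4 \right)} - -310 \right)} = -334631 + \left(579 + \left(4^{2} - -310\right)^{2} + 692 \left(4^{2} - -310\right)\right) = -334631 + \left(579 + \left(16 + 310\right)^{2} + 692 \left(16 + 310\right)\right) = -334631 + \left(579 + 326^{2} + 692 \cdot 326\right) = -334631 + \left(579 + 106276 + 225592\right) = -334631 + 332447 = -2184$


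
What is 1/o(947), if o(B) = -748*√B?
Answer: -√947/708356 ≈ -4.3443e-5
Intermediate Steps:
1/o(947) = 1/(-748*√947) = -√947/708356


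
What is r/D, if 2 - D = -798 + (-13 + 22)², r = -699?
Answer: -699/719 ≈ -0.97218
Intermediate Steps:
D = 719 (D = 2 - (-798 + (-13 + 22)²) = 2 - (-798 + 9²) = 2 - (-798 + 81) = 2 - 1*(-717) = 2 + 717 = 719)
r/D = -699/719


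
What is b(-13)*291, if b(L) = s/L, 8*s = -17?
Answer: 4947/104 ≈ 47.567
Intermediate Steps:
s = -17/8 (s = (⅛)*(-17) = -17/8 ≈ -2.1250)
b(L) = -17/(8*L)
b(-13)*291 = -17/8/(-13)*291 = -17/8*(-1/13)*291 = (17/104)*291 = 4947/104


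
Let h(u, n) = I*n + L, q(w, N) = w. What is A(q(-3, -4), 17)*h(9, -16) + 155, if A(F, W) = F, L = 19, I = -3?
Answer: -46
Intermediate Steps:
h(u, n) = 19 - 3*n (h(u, n) = -3*n + 19 = 19 - 3*n)
A(q(-3, -4), 17)*h(9, -16) + 155 = -3*(19 - 3*(-16)) + 155 = -3*(19 + 48) + 155 = -3*67 + 155 = -201 + 155 = -46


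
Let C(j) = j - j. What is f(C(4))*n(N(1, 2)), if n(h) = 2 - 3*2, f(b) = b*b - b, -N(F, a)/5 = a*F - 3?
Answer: 0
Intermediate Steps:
C(j) = 0
N(F, a) = 15 - 5*F*a (N(F, a) = -5*(a*F - 3) = -5*(F*a - 3) = -5*(-3 + F*a) = 15 - 5*F*a)
f(b) = b**2 - b
n(h) = -4 (n(h) = 2 - 6 = -4)
f(C(4))*n(N(1, 2)) = (0*(-1 + 0))*(-4) = (0*(-1))*(-4) = 0*(-4) = 0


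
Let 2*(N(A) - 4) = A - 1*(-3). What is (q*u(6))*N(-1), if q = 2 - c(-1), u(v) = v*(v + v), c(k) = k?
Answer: 1080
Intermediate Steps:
N(A) = 11/2 + A/2 (N(A) = 4 + (A - 1*(-3))/2 = 4 + (A + 3)/2 = 4 + (3 + A)/2 = 4 + (3/2 + A/2) = 11/2 + A/2)
u(v) = 2*v**2 (u(v) = v*(2*v) = 2*v**2)
q = 3 (q = 2 - 1*(-1) = 2 + 1 = 3)
(q*u(6))*N(-1) = (3*(2*6**2))*(11/2 + (1/2)*(-1)) = (3*(2*36))*(11/2 - 1/2) = (3*72)*5 = 216*5 = 1080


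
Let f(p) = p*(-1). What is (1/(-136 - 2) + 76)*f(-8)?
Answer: 41948/69 ≈ 607.94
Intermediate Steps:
f(p) = -p
(1/(-136 - 2) + 76)*f(-8) = (1/(-136 - 2) + 76)*(-1*(-8)) = (1/(-138) + 76)*8 = (-1/138 + 76)*8 = (10487/138)*8 = 41948/69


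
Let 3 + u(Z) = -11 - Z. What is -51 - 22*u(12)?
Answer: 521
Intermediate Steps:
u(Z) = -14 - Z (u(Z) = -3 + (-11 - Z) = -14 - Z)
-51 - 22*u(12) = -51 - 22*(-14 - 1*12) = -51 - 22*(-14 - 12) = -51 - 22*(-26) = -51 + 572 = 521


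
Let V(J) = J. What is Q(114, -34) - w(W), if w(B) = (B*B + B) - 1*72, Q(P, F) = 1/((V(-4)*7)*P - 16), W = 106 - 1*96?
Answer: -121905/3208 ≈ -38.000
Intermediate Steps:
W = 10 (W = 106 - 96 = 10)
Q(P, F) = 1/(-16 - 28*P) (Q(P, F) = 1/((-4*7)*P - 16) = 1/(-28*P - 16) = 1/(-16 - 28*P))
w(B) = -72 + B + B² (w(B) = (B² + B) - 72 = (B + B²) - 72 = -72 + B + B²)
Q(114, -34) - w(W) = 1/(4*(-4 - 7*114)) - (-72 + 10 + 10²) = 1/(4*(-4 - 798)) - (-72 + 10 + 100) = (¼)/(-802) - 1*38 = (¼)*(-1/802) - 38 = -1/3208 - 38 = -121905/3208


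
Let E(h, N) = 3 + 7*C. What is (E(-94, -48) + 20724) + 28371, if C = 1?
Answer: 49105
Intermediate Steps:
E(h, N) = 10 (E(h, N) = 3 + 7*1 = 3 + 7 = 10)
(E(-94, -48) + 20724) + 28371 = (10 + 20724) + 28371 = 20734 + 28371 = 49105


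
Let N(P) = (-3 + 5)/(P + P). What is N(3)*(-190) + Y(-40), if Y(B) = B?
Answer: -310/3 ≈ -103.33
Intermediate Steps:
N(P) = 1/P (N(P) = 2/((2*P)) = 2*(1/(2*P)) = 1/P)
N(3)*(-190) + Y(-40) = -190/3 - 40 = -310/3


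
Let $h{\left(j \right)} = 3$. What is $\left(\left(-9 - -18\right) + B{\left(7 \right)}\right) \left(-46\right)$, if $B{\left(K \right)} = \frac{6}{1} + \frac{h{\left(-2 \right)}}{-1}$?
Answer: $-552$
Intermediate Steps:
$B{\left(K \right)} = 3$ ($B{\left(K \right)} = \frac{6}{1} + \frac{3}{-1} = 6 \cdot 1 + 3 \left(-1\right) = 6 - 3 = 3$)
$\left(\left(-9 - -18\right) + B{\left(7 \right)}\right) \left(-46\right) = \left(\left(-9 - -18\right) + 3\right) \left(-46\right) = \left(\left(-9 + 18\right) + 3\right) \left(-46\right) = \left(9 + 3\right) \left(-46\right) = 12 \left(-46\right) = -552$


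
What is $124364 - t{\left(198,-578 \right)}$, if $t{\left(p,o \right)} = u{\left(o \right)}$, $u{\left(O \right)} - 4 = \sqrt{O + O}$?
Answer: $124360 - 34 i \approx 1.2436 \cdot 10^{5} - 34.0 i$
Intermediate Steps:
$u{\left(O \right)} = 4 + \sqrt{2} \sqrt{O}$ ($u{\left(O \right)} = 4 + \sqrt{O + O} = 4 + \sqrt{2 O} = 4 + \sqrt{2} \sqrt{O}$)
$t{\left(p,o \right)} = 4 + \sqrt{2} \sqrt{o}$
$124364 - t{\left(198,-578 \right)} = 124364 - \left(4 + \sqrt{2} \sqrt{-578}\right) = 124364 - \left(4 + \sqrt{2} \cdot 17 i \sqrt{2}\right) = 124364 - \left(4 + 34 i\right) = 124360 - 34 i$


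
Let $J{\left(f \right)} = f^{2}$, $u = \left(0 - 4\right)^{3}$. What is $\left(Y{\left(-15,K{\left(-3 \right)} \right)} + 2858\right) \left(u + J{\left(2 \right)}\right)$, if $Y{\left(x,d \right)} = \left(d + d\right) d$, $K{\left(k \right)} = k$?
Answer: $-172560$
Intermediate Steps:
$Y{\left(x,d \right)} = 2 d^{2}$ ($Y{\left(x,d \right)} = 2 d d = 2 d^{2}$)
$u = -64$ ($u = \left(-4\right)^{3} = -64$)
$\left(Y{\left(-15,K{\left(-3 \right)} \right)} + 2858\right) \left(u + J{\left(2 \right)}\right) = \left(2 \left(-3\right)^{2} + 2858\right) \left(-64 + 2^{2}\right) = \left(2 \cdot 9 + 2858\right) \left(-64 + 4\right) = \left(18 + 2858\right) \left(-60\right) = 2876 \left(-60\right) = -172560$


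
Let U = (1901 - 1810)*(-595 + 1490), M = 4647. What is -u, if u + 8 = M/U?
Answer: 646913/81445 ≈ 7.9429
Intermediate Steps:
U = 81445 (U = 91*895 = 81445)
u = -646913/81445 (u = -8 + 4647/81445 = -646913/81445 ≈ -7.9429)
-u = -1*(-646913/81445) = 646913/81445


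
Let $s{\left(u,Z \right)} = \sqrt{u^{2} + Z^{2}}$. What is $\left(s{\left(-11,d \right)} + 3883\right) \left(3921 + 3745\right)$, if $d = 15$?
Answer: $29767078 + 7666 \sqrt{346} \approx 2.991 \cdot 10^{7}$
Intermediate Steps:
$s{\left(u,Z \right)} = \sqrt{Z^{2} + u^{2}}$
$\left(s{\left(-11,d \right)} + 3883\right) \left(3921 + 3745\right) = \left(\sqrt{15^{2} + \left(-11\right)^{2}} + 3883\right) \left(3921 + 3745\right) = \left(\sqrt{225 + 121} + 3883\right) 7666 = \left(\sqrt{346} + 3883\right) 7666 = \left(3883 + \sqrt{346}\right) 7666 = 29767078 + 7666 \sqrt{346}$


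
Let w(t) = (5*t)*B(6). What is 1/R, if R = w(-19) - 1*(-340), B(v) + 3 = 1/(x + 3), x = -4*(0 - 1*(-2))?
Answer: 1/644 ≈ 0.0015528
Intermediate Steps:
x = -8 (x = -4*(0 + 2) = -4*2 = -8)
B(v) = -16/5 (B(v) = -3 + 1/(-8 + 3) = -3 + 1/(-5) = -3 - ⅕ = -16/5)
w(t) = -16*t (w(t) = (5*t)*(-16/5) = -16*t)
R = 644 (R = -16*(-19) - 1*(-340) = 304 + 340 = 644)
1/R = 1/644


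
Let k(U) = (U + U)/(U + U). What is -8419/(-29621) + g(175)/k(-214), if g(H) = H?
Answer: 5192094/29621 ≈ 175.28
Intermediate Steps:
k(U) = 1 (k(U) = (2*U)/((2*U)) = (2*U)*(1/(2*U)) = 1)
-8419/(-29621) + g(175)/k(-214) = -8419/(-29621) + 175/1 = -8419*(-1/29621) + 175*1 = 8419/29621 + 175 = 5192094/29621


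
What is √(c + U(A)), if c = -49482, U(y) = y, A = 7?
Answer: 5*I*√1979 ≈ 222.43*I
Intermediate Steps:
√(c + U(A)) = √(-49482 + 7) = √(-49475) = 5*I*√1979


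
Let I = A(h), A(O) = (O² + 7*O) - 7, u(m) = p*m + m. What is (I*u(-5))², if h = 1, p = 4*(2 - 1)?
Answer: 625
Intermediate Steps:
p = 4 (p = 4*1 = 4)
u(m) = 5*m (u(m) = 4*m + m = 5*m)
A(O) = -7 + O² + 7*O
I = 1 (I = -7 + 1² + 7*1 = -7 + 1 + 7 = 1)
(I*u(-5))² = (1*(5*(-5)))² = (1*(-25))² = (-25)² = 625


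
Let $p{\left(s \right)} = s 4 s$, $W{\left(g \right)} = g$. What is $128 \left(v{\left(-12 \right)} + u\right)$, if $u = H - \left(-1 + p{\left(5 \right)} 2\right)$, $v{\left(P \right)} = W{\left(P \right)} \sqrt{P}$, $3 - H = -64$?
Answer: $-16896 - 3072 i \sqrt{3} \approx -16896.0 - 5320.9 i$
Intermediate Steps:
$H = 67$ ($H = 3 - -64 = 3 + 64 = 67$)
$p{\left(s \right)} = 4 s^{2}$ ($p{\left(s \right)} = 4 s s = 4 s^{2}$)
$v{\left(P \right)} = P^{\frac{3}{2}}$ ($v{\left(P \right)} = P \sqrt{P} = P^{\frac{3}{2}}$)
$u = -132$ ($u = 67 - \left(-1 + 4 \cdot 5^{2} \cdot 2\right) = 67 - \left(-1 + 4 \cdot 25 \cdot 2\right) = 67 - \left(-1 + 100 \cdot 2\right) = 67 - \left(-1 + 200\right) = 67 - 199 = -132$)
$128 \left(v{\left(-12 \right)} + u\right) = 128 \left(\left(-12\right)^{\frac{3}{2}} - 132\right) = 128 \left(- 24 i \sqrt{3} - 132\right) = 128 \left(-132 - 24 i \sqrt{3}\right) = -16896 - 3072 i \sqrt{3}$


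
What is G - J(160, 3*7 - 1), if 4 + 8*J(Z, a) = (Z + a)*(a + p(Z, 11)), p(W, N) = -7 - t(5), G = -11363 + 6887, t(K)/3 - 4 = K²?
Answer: -5621/2 ≈ -2810.5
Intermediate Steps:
t(K) = 12 + 3*K²
G = -4476
p(W, N) = -94 (p(W, N) = -7 - (12 + 3*5²) = -7 - (12 + 3*25) = -7 - (12 + 75) = -7 - 1*87 = -7 - 87 = -94)
J(Z, a) = -½ + (-94 + a)*(Z + a)/8 (J(Z, a) = -½ + ((Z + a)*(a - 94))/8 = -½ + ((Z + a)*(-94 + a))/8 = -½ + ((-94 + a)*(Z + a))/8 = -½ + (-94 + a)*(Z + a)/8)
G - J(160, 3*7 - 1) = -4476 - (-½ - 47/4*160 - 47*(3*7 - 1)/4 + (3*7 - 1)²/8 + (⅛)*160*(3*7 - 1)) = -4476 - (-½ - 1880 - 47*(21 - 1)/4 + (21 - 1)²/8 + (⅛)*160*(21 - 1)) = -4476 - (-½ - 1880 - 47/4*20 + (⅛)*20² + (⅛)*160*20) = -4476 - (-½ - 1880 - 235 + (⅛)*400 + 400) = -4476 - (-½ - 1880 - 235 + 50 + 400) = -4476 - 1*(-3331/2) = -4476 + 3331/2 = -5621/2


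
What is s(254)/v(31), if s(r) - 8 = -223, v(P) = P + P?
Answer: -215/62 ≈ -3.4677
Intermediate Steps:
v(P) = 2*P
s(r) = -215 (s(r) = 8 - 223 = -215)
s(254)/v(31) = -215/(2*31) = -215/62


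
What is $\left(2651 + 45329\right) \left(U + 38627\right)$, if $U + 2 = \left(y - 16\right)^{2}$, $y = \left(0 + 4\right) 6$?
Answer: $1856298220$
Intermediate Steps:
$y = 24$ ($y = 4 \cdot 6 = 24$)
$U = 62$ ($U = -2 + \left(24 - 16\right)^{2} = -2 + 8^{2} = -2 + 64 = 62$)
$\left(2651 + 45329\right) \left(U + 38627\right) = \left(2651 + 45329\right) \left(62 + 38627\right) = 47980 \cdot 38689 = 1856298220$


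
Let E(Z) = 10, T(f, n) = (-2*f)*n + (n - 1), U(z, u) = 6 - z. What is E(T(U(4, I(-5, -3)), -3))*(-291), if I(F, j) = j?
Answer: -2910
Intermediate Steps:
T(f, n) = -1 + n - 2*f*n (T(f, n) = -2*f*n + (-1 + n) = -1 + n - 2*f*n)
E(T(U(4, I(-5, -3)), -3))*(-291) = 10*(-291) = -2910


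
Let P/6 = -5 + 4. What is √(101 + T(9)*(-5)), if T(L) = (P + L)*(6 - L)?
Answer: √146 ≈ 12.083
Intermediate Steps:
P = -6 (P = 6*(-5 + 4) = 6*(-1) = -6)
T(L) = (-6 + L)*(6 - L)
√(101 + T(9)*(-5)) = √(101 + (-36 - 1*9² + 12*9)*(-5)) = √(101 + (-36 - 1*81 + 108)*(-5)) = √(101 + (-36 - 81 + 108)*(-5)) = √(101 - 9*(-5)) = √(101 + 45) = √146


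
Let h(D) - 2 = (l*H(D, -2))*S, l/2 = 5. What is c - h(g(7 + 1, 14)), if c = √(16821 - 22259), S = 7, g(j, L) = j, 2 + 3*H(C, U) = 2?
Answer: -2 + I*√5438 ≈ -2.0 + 73.743*I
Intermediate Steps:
H(C, U) = 0 (H(C, U) = -⅔ + (⅓)*2 = -⅔ + ⅔ = 0)
l = 10 (l = 2*5 = 10)
h(D) = 2 (h(D) = 2 + (10*0)*7 = 2 + 0*7 = 2 + 0 = 2)
c = I*√5438 (c = √(-5438) = I*√5438 ≈ 73.743*I)
c - h(g(7 + 1, 14)) = I*√5438 - 1*2 = I*√5438 - 2 = -2 + I*√5438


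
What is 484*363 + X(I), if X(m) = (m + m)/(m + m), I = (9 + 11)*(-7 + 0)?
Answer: 175693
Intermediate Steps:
I = -140 (I = 20*(-7) = -140)
X(m) = 1 (X(m) = (2*m)/((2*m)) = (2*m)*(1/(2*m)) = 1)
484*363 + X(I) = 484*363 + 1 = 175692 + 1 = 175693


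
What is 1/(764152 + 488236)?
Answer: 1/1252388 ≈ 7.9847e-7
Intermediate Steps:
1/(764152 + 488236) = 1/1252388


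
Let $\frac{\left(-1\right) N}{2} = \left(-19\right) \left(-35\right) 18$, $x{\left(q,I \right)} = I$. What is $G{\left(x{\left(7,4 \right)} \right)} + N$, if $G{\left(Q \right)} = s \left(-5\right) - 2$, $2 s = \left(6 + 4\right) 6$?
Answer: $-24092$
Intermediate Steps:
$s = 30$ ($s = \frac{\left(6 + 4\right) 6}{2} = \frac{10 \cdot 6}{2} = \frac{1}{2} \cdot 60 = 30$)
$N = -23940$ ($N = - 2 \left(-19\right) \left(-35\right) 18 = - 2 \cdot 665 \cdot 18 = \left(-2\right) 11970 = -23940$)
$G{\left(Q \right)} = -152$ ($G{\left(Q \right)} = 30 \left(-5\right) - 2 = -150 - 2 = -152$)
$G{\left(x{\left(7,4 \right)} \right)} + N = -152 - 23940 = -24092$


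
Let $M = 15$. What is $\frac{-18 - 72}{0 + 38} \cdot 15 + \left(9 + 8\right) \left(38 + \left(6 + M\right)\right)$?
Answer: $\frac{18382}{19} \approx 967.47$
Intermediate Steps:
$\frac{-18 - 72}{0 + 38} \cdot 15 + \left(9 + 8\right) \left(38 + \left(6 + M\right)\right) = \frac{-18 - 72}{0 + 38} \cdot 15 + \left(9 + 8\right) \left(38 + \left(6 + 15\right)\right) = - \frac{90}{38} \cdot 15 + 17 \left(38 + 21\right) = \left(-90\right) \frac{1}{38} \cdot 15 + 17 \cdot 59 = \left(- \frac{45}{19}\right) 15 + 1003 = - \frac{675}{19} + 1003 = \frac{18382}{19}$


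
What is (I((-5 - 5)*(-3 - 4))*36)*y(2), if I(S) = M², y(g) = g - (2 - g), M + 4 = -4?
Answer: 4608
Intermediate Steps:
M = -8 (M = -4 - 4 = -8)
y(g) = -2 + 2*g (y(g) = g + (-2 + g) = -2 + 2*g)
I(S) = 64 (I(S) = (-8)² = 64)
(I((-5 - 5)*(-3 - 4))*36)*y(2) = (64*36)*(-2 + 2*2) = 2304*(-2 + 4) = 2304*2 = 4608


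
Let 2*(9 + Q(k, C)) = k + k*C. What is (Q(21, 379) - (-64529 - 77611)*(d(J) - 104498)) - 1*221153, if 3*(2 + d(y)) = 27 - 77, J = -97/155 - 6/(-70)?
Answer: -14856216172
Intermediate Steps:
Q(k, C) = -9 + k/2 + C*k/2 (Q(k, C) = -9 + (k + k*C)/2 = -9 + (k + C*k)/2 = -9 + (k/2 + C*k/2) = -9 + k/2 + C*k/2)
J = -586/1085 (J = -97*1/155 - 6*(-1/70) = -97/155 + 3/35 = -586/1085 ≈ -0.54009)
d(y) = -56/3 (d(y) = -2 + (27 - 77)/3 = -2 + (1/3)*(-50) = -2 - 50/3 = -56/3)
(Q(21, 379) - (-64529 - 77611)*(d(J) - 104498)) - 1*221153 = ((-9 + (1/2)*21 + (1/2)*379*21) - (-64529 - 77611)*(-56/3 - 104498)) - 1*221153 = ((-9 + 21/2 + 7959/2) - (-142140)*(-313550)/3) - 221153 = (3981 - 1*14855999000) - 221153 = (3981 - 14855999000) - 221153 = -14855995019 - 221153 = -14856216172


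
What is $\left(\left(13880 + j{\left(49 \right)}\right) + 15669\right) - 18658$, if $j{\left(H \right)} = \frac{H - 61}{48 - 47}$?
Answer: $10879$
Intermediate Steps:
$j{\left(H \right)} = -61 + H$ ($j{\left(H \right)} = \frac{-61 + H}{1} = \left(-61 + H\right) 1 = -61 + H$)
$\left(\left(13880 + j{\left(49 \right)}\right) + 15669\right) - 18658 = \left(\left(13880 + \left(-61 + 49\right)\right) + 15669\right) - 18658 = \left(\left(13880 - 12\right) + 15669\right) - 18658 = \left(13868 + 15669\right) - 18658 = 29537 - 18658 = 10879$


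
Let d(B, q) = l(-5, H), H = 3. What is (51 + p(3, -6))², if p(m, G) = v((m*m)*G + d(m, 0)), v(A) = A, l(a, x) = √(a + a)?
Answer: (-3 + I*√10)² ≈ -1.0 - 18.974*I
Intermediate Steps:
l(a, x) = √2*√a (l(a, x) = √(2*a) = √2*√a)
d(B, q) = I*√10 (d(B, q) = √2*√(-5) = √2*(I*√5) = I*√10)
p(m, G) = I*√10 + G*m² (p(m, G) = (m*m)*G + I*√10 = m²*G + I*√10 = G*m² + I*√10 = I*√10 + G*m²)
(51 + p(3, -6))² = (51 + (I*√10 - 6*3²))² = (51 + (I*√10 - 6*9))² = (51 + (I*√10 - 54))² = (51 + (-54 + I*√10))² = (-3 + I*√10)²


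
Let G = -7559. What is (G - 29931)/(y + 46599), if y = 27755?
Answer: -18745/37177 ≈ -0.50421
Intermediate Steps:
(G - 29931)/(y + 46599) = (-7559 - 29931)/(27755 + 46599) = -37490/74354 = -37490*1/74354 = -18745/37177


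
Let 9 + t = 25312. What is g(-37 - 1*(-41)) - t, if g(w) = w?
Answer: -25299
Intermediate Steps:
t = 25303 (t = -9 + 25312 = 25303)
g(-37 - 1*(-41)) - t = (-37 - 1*(-41)) - 1*25303 = (-37 + 41) - 25303 = 4 - 25303 = -25299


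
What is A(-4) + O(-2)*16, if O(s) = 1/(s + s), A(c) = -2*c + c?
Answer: 0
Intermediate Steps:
A(c) = -c
O(s) = 1/(2*s)
A(-4) + O(-2)*16 = -1*(-4) + ((½)/(-2))*16 = 4 + ((½)*(-½))*16 = 4 - ¼*16 = 4 - 4 = 0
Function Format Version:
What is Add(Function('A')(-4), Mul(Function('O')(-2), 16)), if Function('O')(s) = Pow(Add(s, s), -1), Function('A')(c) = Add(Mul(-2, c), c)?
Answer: 0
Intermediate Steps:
Function('A')(c) = Mul(-1, c)
Function('O')(s) = Mul(Rational(1, 2), Pow(s, -1)) (Function('O')(s) = Pow(Mul(2, s), -1) = Mul(Rational(1, 2), Pow(s, -1)))
Add(Function('A')(-4), Mul(Function('O')(-2), 16)) = Add(Mul(-1, -4), Mul(Mul(Rational(1, 2), Pow(-2, -1)), 16)) = Add(4, Mul(Mul(Rational(1, 2), Rational(-1, 2)), 16)) = Add(4, Mul(Rational(-1, 4), 16)) = Add(4, -4) = 0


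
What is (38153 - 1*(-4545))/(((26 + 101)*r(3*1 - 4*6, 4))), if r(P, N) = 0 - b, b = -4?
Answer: 21349/254 ≈ 84.051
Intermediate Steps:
r(P, N) = 4 (r(P, N) = 0 - 1*(-4) = 0 + 4 = 4)
(38153 - 1*(-4545))/(((26 + 101)*r(3*1 - 4*6, 4))) = (38153 - 1*(-4545))/(((26 + 101)*4)) = (38153 + 4545)/((127*4)) = 42698/508 = 42698*(1/508) = 21349/254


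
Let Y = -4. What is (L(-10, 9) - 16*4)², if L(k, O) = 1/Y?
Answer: 66049/16 ≈ 4128.1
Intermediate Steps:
L(k, O) = -¼ (L(k, O) = 1/(-4) = -¼)
(L(-10, 9) - 16*4)² = (-¼ - 16*4)² = (-¼ - 64)² = (-257/4)² = 66049/16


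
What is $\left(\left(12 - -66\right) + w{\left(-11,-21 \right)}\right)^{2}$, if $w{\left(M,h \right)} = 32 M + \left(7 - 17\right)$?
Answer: $80656$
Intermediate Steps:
$w{\left(M,h \right)} = -10 + 32 M$ ($w{\left(M,h \right)} = 32 M - 10 = -10 + 32 M$)
$\left(\left(12 - -66\right) + w{\left(-11,-21 \right)}\right)^{2} = \left(\left(12 - -66\right) + \left(-10 + 32 \left(-11\right)\right)\right)^{2} = \left(\left(12 + 66\right) - 362\right)^{2} = \left(78 - 362\right)^{2} = \left(-284\right)^{2} = 80656$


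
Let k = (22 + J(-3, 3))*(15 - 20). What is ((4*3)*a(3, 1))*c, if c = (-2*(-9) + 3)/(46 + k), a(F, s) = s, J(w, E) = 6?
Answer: -126/47 ≈ -2.6809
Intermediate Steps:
k = -140 (k = (22 + 6)*(15 - 20) = 28*(-5) = -140)
c = -21/94 (c = (-2*(-9) + 3)/(46 - 140) = (18 + 3)/(-94) = 21*(-1/94) = -21/94 ≈ -0.22340)
((4*3)*a(3, 1))*c = ((4*3)*1)*(-21/94) = (12*1)*(-21/94) = 12*(-21/94) = -126/47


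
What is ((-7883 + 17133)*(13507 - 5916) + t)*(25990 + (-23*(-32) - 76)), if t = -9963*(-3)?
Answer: 1872072929350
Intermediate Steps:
t = 29889
((-7883 + 17133)*(13507 - 5916) + t)*(25990 + (-23*(-32) - 76)) = ((-7883 + 17133)*(13507 - 5916) + 29889)*(25990 + (-23*(-32) - 76)) = (9250*7591 + 29889)*(25990 + (736 - 76)) = (70216750 + 29889)*(25990 + 660) = 70246639*26650 = 1872072929350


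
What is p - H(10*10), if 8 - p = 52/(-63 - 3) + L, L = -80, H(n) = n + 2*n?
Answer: -6970/33 ≈ -211.21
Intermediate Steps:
H(n) = 3*n
p = 2930/33 (p = 8 - (52/(-63 - 3) - 80) = 8 - (52/(-66) - 80) = 8 - (-1/66*52 - 80) = 8 - (-26/33 - 80) = 8 - 1*(-2666/33) = 8 + 2666/33 = 2930/33 ≈ 88.788)
p - H(10*10) = 2930/33 - 3*10*10 = 2930/33 - 3*100 = 2930/33 - 1*300 = 2930/33 - 300 = -6970/33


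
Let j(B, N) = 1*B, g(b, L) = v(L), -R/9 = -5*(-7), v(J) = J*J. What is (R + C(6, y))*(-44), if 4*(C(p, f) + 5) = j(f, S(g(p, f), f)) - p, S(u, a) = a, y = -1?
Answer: 14157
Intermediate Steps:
v(J) = J**2
R = -315 (R = -(-45)*(-7) = -9*35 = -315)
g(b, L) = L**2
j(B, N) = B
C(p, f) = -5 - p/4 + f/4 (C(p, f) = -5 + (f - p)/4 = -5 + (-p/4 + f/4) = -5 - p/4 + f/4)
(R + C(6, y))*(-44) = (-315 + (-5 - 1/4*6 + (1/4)*(-1)))*(-44) = (-315 + (-5 - 3/2 - 1/4))*(-44) = (-315 - 27/4)*(-44) = -1287/4*(-44) = 14157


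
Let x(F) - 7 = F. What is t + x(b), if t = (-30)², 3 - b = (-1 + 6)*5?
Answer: 885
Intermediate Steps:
b = -22 (b = 3 - (-1 + 6)*5 = 3 - 5*5 = 3 - 1*25 = 3 - 25 = -22)
x(F) = 7 + F
t = 900
t + x(b) = 900 + (7 - 22) = 900 - 15 = 885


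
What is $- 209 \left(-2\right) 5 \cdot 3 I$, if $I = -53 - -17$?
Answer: $-225720$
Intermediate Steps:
$I = -36$ ($I = -53 + 17 = -36$)
$- 209 \left(-2\right) 5 \cdot 3 I = - 209 \left(-2\right) 5 \cdot 3 \left(-36\right) = - 209 \left(\left(-10\right) 3\right) \left(-36\right) = \left(-209\right) \left(-30\right) \left(-36\right) = 6270 \left(-36\right) = -225720$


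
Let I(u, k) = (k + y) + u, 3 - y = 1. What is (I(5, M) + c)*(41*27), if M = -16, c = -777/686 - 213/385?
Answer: -63759879/5390 ≈ -11829.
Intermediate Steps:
y = 2 (y = 3 - 1*1 = 3 - 1 = 2)
c = -9087/5390 (c = -777*1/686 - 213*1/385 = -111/98 - 213/385 = -9087/5390 ≈ -1.6859)
I(u, k) = 2 + k + u (I(u, k) = (k + 2) + u = (2 + k) + u = 2 + k + u)
(I(5, M) + c)*(41*27) = ((2 - 16 + 5) - 9087/5390)*(41*27) = (-9 - 9087/5390)*1107 = -57597/5390*1107 = -63759879/5390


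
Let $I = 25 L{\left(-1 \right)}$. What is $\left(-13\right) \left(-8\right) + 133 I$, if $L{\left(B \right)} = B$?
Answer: $-3221$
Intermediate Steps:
$I = -25$ ($I = 25 \left(-1\right) = -25$)
$\left(-13\right) \left(-8\right) + 133 I = \left(-13\right) \left(-8\right) + 133 \left(-25\right) = 104 - 3325 = -3221$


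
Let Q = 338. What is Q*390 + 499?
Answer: 132319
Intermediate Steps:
Q*390 + 499 = 338*390 + 499 = 131820 + 499 = 132319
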